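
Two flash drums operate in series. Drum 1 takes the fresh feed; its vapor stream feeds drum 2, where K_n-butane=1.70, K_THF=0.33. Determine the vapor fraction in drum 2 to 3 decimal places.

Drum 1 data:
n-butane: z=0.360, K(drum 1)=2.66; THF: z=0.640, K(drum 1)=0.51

V/F (drum 2) = 0.342

Drum 1:
Let ψ₁ = V/F and solve Σ zᵢ(Kᵢ−1)/(1+ψ₁(Kᵢ−1)) = 0.
Feasibility: ΣzᵢKᵢ = 1.284, Σzᵢ/Kᵢ = 1.390 — both > 1, two phases present.
Newton iteration, ψ₁⁰ = 0.52:
  ψ₁ = 0.520: g = -0.1001, g' = -0.562 → ψ₁ = 0.342
  ψ₁ = 0.342: g = 0.0044, g' = -0.625 → ψ₁ = 0.349
Converged at ψ₁ = 0.349.
Drum-1 compositions:
  n-butane: x = 0.228, y = 0.606
  THF: x = 0.772, y = 0.394
Drum-2 feed = drum-1 vapor: z₂ = (0.6062, 0.3938).
Drum 2:
Iterate (Newton) starting at ψ₂ = 0.5:
  ψ₂ = 0.500: g = -0.0824, g' = -0.563 → ψ₂ = 0.354
  ψ₂ = 0.354: g = -0.0056, g' = -0.494 → ψ₂ = 0.342
Converged at ψ₂ = 0.342.
  n-butane: x = 0.489, y = 0.831
  THF: x = 0.511, y = 0.169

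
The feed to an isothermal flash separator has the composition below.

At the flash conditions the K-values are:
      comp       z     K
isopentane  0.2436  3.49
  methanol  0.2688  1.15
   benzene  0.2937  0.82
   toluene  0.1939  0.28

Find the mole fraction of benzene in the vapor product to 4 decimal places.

y_benzene = 0.2676

Material balance + equilibrium reduce to Σ zᵢ(Kᵢ−1)/(1+V/F(Kᵢ−1)) = 0.
Feasibility: ΣzᵢKᵢ = 1.4544, Σzᵢ/Kᵢ = 1.3542 — both > 1, two phases present.
Iterate (Newton) starting at V/F = 0.51:
  V/F = 0.5100: g = 0.02585, g' = -0.5609 → V/F = 0.5561
Converged at V/F = 0.5561.
Compositions from xᵢ = zᵢ/(1+V/F(Kᵢ−1)), yᵢ = Kᵢxᵢ:
  isopentane: x = 0.1022, y = 0.3565
  methanol: x = 0.2481, y = 0.2853
  benzene: x = 0.3264, y = 0.2676
  toluene: x = 0.3234, y = 0.0905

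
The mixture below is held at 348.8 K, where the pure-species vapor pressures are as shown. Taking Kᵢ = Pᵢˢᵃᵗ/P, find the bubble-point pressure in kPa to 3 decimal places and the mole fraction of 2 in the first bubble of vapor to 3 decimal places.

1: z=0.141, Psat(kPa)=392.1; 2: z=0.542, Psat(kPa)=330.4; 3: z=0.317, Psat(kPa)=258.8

Pbub = 316.402 kPa, y_2 = 0.566

At the bubble point ψ → 0, so ΣzᵢKᵢ = 1 with Kᵢ = Pᵢˢᵃᵗ/P ⇒ P = ΣzᵢPᵢˢᵃᵗ.
P = 0.141·392.1 + 0.542·330.4 + 0.317·258.8 = 316.402 kPa
yᵢ = zᵢPᵢˢᵃᵗ/P ⇒ y_2 = 0.542·330.4/316.402 = 0.566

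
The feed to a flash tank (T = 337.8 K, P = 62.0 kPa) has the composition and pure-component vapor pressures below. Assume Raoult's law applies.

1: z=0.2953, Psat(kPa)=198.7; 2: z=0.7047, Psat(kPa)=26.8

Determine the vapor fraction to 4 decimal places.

Raoult's law: Kᵢ = Pᵢˢᵃᵗ/P = Pᵢˢᵃᵗ/62.0.
  K_1 = 198.7/62.0 = 3.204839, K_2 = 26.8/62.0 = 0.432258
Rachford–Rice: g(ψ) = Σ zᵢ(Kᵢ−1)/(1+ψ(Kᵢ−1)) = 0.
g(0) = ΣzᵢKᵢ − 1 = 0.2510 and g(1) = 1 − Σzᵢ/Kᵢ = -0.7224, so a root lies in (0, 1).
Newton iteration, ψ⁰ = 0.53:
  ψ = 0.5300: g = -0.27205, g' = -0.7700 → ψ = 0.1767
  ψ = 0.1767: g = 0.02385, g' = -1.0241 → ψ = 0.2000
  ψ = 0.2000: g = 0.00052, g' = -0.9805 → ψ = 0.2005
Converged at ψ = 0.2005.

ψ = 0.2005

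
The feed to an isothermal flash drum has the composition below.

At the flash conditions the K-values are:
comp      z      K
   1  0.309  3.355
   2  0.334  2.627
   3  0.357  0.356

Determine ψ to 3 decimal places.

ψ = 0.814

Material balance + equilibrium reduce to Σ zᵢ(Kᵢ−1)/(1+ψ(Kᵢ−1)) = 0.
Check two-phase: ΣzᵢKᵢ = 2.041 > 1 and Σzᵢ/Kᵢ = 1.222 > 1, so g(0) = 1.041 > 0 and g(1) = -0.222 < 0.
Newton–Raphson from ψ = 0.55:
  ψ = 0.550: g = 0.2478, g' = -0.927 → ψ = 0.817
  ψ = 0.817: g = -0.0035, g' = -1.023 → ψ = 0.814
Converged at ψ = 0.814.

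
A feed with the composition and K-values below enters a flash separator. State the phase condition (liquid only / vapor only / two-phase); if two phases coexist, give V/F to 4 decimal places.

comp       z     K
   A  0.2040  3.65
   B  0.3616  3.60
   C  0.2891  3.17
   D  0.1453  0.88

vapor only

ΣzᵢKᵢ = 3.0907; Σzᵢ/Kᵢ = 0.4126.
Since Σzᵢ/Kᵢ < 1 the mixture is above its dew point — single vapor phase.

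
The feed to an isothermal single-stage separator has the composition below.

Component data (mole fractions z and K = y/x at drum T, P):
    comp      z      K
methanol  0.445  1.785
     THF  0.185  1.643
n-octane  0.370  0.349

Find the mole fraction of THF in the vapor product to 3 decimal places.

Material balance + equilibrium reduce to Σ zᵢ(Kᵢ−1)/(1+V/F(Kᵢ−1)) = 0.
Feasibility: ΣzᵢKᵢ = 1.227, Σzᵢ/Kᵢ = 1.422 — both > 1, two phases present.
Newton–Raphson from V/F = 0.5:
  V/F = 0.500: g = -0.0162, g' = -0.530 → V/F = 0.469
Converged at V/F = 0.469.
Compositions from xᵢ = zᵢ/(1+V/F(Kᵢ−1)), yᵢ = Kᵢxᵢ:
  methanol: x = 0.325, y = 0.581
  THF: x = 0.142, y = 0.234
  n-octane: x = 0.533, y = 0.186

y_THF = 0.234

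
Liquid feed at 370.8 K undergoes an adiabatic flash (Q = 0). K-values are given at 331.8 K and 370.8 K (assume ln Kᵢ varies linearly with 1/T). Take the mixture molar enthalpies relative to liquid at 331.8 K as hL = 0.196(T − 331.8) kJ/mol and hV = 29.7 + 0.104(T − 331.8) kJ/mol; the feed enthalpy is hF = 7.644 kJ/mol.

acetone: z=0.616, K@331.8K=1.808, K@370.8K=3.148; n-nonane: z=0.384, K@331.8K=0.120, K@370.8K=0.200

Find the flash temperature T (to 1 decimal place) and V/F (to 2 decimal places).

T = 333.2 K, V/F = 0.25

Adiabatic flash: solve Rachford–Rice at each trial T, then check hF = ψ·hV(T) + (1−ψ)·hL(T).
  T = 331.8 K: K = (1.808, 0.120), RR gives ψ = 0.225, H_out = 6.675 kJ/mol
  T = 370.8 K: K = (3.148, 0.200), RR gives ψ = 0.591, H_out = 23.082 kJ/mol
  T = 351.3 K: K = (2.423, 0.157), RR gives ψ = 0.461, H_out = 16.685 kJ/mol
  T = 341.6 K: K = (2.103, 0.138), RR gives ψ = 0.367, H_out = 12.476 kJ/mol
  T = 336.7 K: K = (1.952, 0.129), RR gives ψ = 0.304, H_out = 9.846 kJ/mol
  T = 334.2 K: K = (1.878, 0.124), RR gives ψ = 0.266, H_out = 8.310 kJ/mol
Linear interpolation between T = 331.8 (H_out = 6.675) and T = 334.2 (H_out = 8.310) on hF = 7.644 gives T ≈ 333.2 K, at which ψ = 0.25.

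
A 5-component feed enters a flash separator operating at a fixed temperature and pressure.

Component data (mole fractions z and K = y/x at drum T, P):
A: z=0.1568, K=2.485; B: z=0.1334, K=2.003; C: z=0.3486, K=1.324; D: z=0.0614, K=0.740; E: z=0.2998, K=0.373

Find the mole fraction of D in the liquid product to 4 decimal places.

Let ψ = V/F and solve Σ zᵢ(Kᵢ−1)/(1+ψ(Kᵢ−1)) = 0.
Feasibility: ΣzᵢKᵢ = 1.2757, Σzᵢ/Kᵢ = 1.2797 — both > 1, two phases present.
Newton–Raphson from ψ = 0.5:
  ψ = 0.5000: g = 0.02777, g' = -0.4561 → ψ = 0.5609
  ψ = 0.5609: g = -0.00039, g' = -0.4702 → ψ = 0.5601
Converged at ψ = 0.5601.
Compositions from xᵢ = zᵢ/(1+ψ(Kᵢ−1)), yᵢ = Kᵢxᵢ:
  A: x = 0.0856, y = 0.2127
  B: x = 0.0854, y = 0.1711
  C: x = 0.2951, y = 0.3907
  D: x = 0.0719, y = 0.0532
  E: x = 0.4621, y = 0.1723

x_D = 0.0719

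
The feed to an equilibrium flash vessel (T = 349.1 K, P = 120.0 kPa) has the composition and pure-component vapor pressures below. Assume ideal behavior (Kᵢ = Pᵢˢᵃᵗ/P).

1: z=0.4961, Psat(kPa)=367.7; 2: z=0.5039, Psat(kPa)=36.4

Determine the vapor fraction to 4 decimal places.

ψ = 0.4680

Raoult's law: Kᵢ = Pᵢˢᵃᵗ/P = Pᵢˢᵃᵗ/120.0.
  K_1 = 367.7/120.0 = 3.064167, K_2 = 36.4/120.0 = 0.303333
Let ψ = V/F and solve Σ zᵢ(Kᵢ−1)/(1+ψ(Kᵢ−1)) = 0.
Check two-phase: ΣzᵢKᵢ = 1.6730 > 1 and Σzᵢ/Kᵢ = 1.8231 > 1, so g(0) = 0.6730 > 0 and g(1) = -0.8231 < 0.
Binary case is linear: z₁(K₁−1)(1+ψ(K₂−1)) + z₂(K₂−1)(1+ψ(K₁−1)) = 0
⇒ ψ = [z₁(K₁−1)+z₂(K₂−1)] / [−(K₁−1)(K₂−1)] = 0.67298/1.43804 = 0.4680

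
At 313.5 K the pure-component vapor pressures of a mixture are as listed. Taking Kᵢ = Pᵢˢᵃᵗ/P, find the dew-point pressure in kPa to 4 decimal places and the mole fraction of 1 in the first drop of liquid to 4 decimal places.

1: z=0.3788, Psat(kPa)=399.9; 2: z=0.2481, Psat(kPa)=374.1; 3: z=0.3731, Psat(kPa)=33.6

At the dew point ψ → 1, so Σzᵢ/Kᵢ = 1 with Kᵢ = Pᵢˢᵃᵗ/P ⇒ 1/P = Σzᵢ/Pᵢˢᵃᵗ.
1/P = 0.3788/399.9 + 0.2481/374.1 + 0.3731/33.6 = 0.0127146 ⇒ P = 78.6498 kPa
xᵢ = zᵢP/Pᵢˢᵃᵗ ⇒ x_1 = 0.3788·78.6498/399.9 = 0.0745

Pdew = 78.6498 kPa, x_1 = 0.0745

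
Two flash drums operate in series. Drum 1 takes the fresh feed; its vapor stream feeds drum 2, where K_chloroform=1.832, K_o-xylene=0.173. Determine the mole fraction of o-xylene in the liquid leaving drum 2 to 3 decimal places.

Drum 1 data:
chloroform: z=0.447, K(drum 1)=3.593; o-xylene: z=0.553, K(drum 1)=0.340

Drum 1:
Material balance + equilibrium reduce to Σ zᵢ(Kᵢ−1)/(1+ψ₁(Kᵢ−1)) = 0.
g(0) = ΣzᵢKᵢ − 1 = 0.794 and g(1) = 1 − Σzᵢ/Kᵢ = -0.751, so a root lies in (0, 1).
Binary case is linear: z₁(K₁−1)(1+ψ₁(K₂−1)) + z₂(K₂−1)(1+ψ₁(K₁−1)) = 0
⇒ ψ₁ = [z₁(K₁−1)+z₂(K₂−1)] / [−(K₁−1)(K₂−1)] = 0.7941/1.7114 = 0.464
Drum-1 compositions:
  chloroform: x = 0.203, y = 0.729
  o-xylene: x = 0.797, y = 0.271
Drum-2 feed = drum-1 vapor: z₂ = (0.7290, 0.2710).
Drum 2:
Material balance + equilibrium reduce to Σ zᵢ(Kᵢ−1)/(1+ψ₂(Kᵢ−1)) = 0.
Feasibility: ΣzᵢKᵢ = 1.382, Σzᵢ/Kᵢ = 1.964 — both > 1, two phases present.
Binary case is linear: z₁(K₁−1)(1+ψ₂(K₂−1)) + z₂(K₂−1)(1+ψ₂(K₁−1)) = 0
⇒ ψ₂ = [z₁(K₁−1)+z₂(K₂−1)] / [−(K₁−1)(K₂−1)] = 0.3824/0.6881 = 0.556
  chloroform: x = 0.498, y = 0.913
  o-xylene: x = 0.502, y = 0.087

x_o-xylene (drum 2) = 0.502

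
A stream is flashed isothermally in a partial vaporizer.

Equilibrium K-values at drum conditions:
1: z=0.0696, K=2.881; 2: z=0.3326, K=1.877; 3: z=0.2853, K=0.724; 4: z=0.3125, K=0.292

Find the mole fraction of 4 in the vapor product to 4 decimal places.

y_4 = 0.1067

Material balance + equilibrium reduce to Σ zᵢ(Kᵢ−1)/(1+β(Kᵢ−1)) = 0.
Feasibility: ΣzᵢKᵢ = 1.1226, Σzᵢ/Kᵢ = 1.6656 — both > 1, two phases present.
Newton–Raphson from β = 0.39:
  β = 0.3900: g = -0.10102, g' = -0.5502 → β = 0.2064
  β = 0.2064: g = -0.00133, g' = -0.5505 → β = 0.2040
Converged at β = 0.2040.
Compositions from xᵢ = zᵢ/(1+β(Kᵢ−1)), yᵢ = Kᵢxᵢ:
  1: x = 0.0503, y = 0.1449
  2: x = 0.2821, y = 0.5296
  3: x = 0.3023, y = 0.2189
  4: x = 0.3653, y = 0.1067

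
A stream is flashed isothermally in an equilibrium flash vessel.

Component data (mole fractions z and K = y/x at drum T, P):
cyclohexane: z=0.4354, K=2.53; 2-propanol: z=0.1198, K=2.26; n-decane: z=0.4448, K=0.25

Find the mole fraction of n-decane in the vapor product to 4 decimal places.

y_n-decane = 0.1655

Material balance + equilibrium reduce to Σ zᵢ(Kᵢ−1)/(1+V/F(Kᵢ−1)) = 0.
Check two-phase: ΣzᵢKᵢ = 1.4835 > 1 and Σzᵢ/Kᵢ = 2.0043 > 1, so g(0) = 0.4835 > 0 and g(1) = -1.0043 < 0.
Newton–Raphson from V/F = 0.56:
  V/F = 0.5600: g = -0.12790, g' = -1.1048 → V/F = 0.4442
  V/F = 0.4442: g = -0.00690, g' = -1.0021 → V/F = 0.4373
Converged at V/F = 0.4373.
Compositions from xᵢ = zᵢ/(1+V/F(Kᵢ−1)), yᵢ = Kᵢxᵢ:
  cyclohexane: x = 0.2609, y = 0.6600
  2-propanol: x = 0.0772, y = 0.1746
  n-decane: x = 0.6619, y = 0.1655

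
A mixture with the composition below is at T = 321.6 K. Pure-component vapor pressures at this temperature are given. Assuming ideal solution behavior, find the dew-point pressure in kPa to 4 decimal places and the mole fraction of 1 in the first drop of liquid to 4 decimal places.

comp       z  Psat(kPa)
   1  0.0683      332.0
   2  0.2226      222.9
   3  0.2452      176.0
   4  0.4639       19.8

At the dew point ψ → 1, so Σzᵢ/Kᵢ = 1 with Kᵢ = Pᵢˢᵃᵗ/P ⇒ 1/P = Σzᵢ/Pᵢˢᵃᵗ.
1/P = 0.0683/332.0 + 0.2226/222.9 + 0.2452/176.0 + 0.4639/19.8 = 0.0260269 ⇒ P = 38.4219 kPa
xᵢ = zᵢP/Pᵢˢᵃᵗ ⇒ x_1 = 0.0683·38.4219/332.0 = 0.0079

Pdew = 38.4219 kPa, x_1 = 0.0079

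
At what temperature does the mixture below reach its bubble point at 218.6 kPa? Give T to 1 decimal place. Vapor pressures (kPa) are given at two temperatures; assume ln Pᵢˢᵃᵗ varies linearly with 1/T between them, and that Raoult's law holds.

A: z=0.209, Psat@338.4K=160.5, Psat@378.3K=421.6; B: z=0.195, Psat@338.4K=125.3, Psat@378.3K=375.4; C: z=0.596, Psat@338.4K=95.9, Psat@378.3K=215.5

T = 365.2 K

Bubble-point temperature: ΣzᵢPᵢˢᵃᵗ(T) = P. Interpolate ln Pᵢˢᵃᵗ = aᵢ + bᵢ/T.
  T = 338.4 K: ΣzᵢPᵢˢᵃᵗ = 115.13 kPa
  T = 378.3 K: ΣzᵢPᵢˢᵃᵗ = 289.76 kPa
  T = 358.4 K: ΣzᵢPᵢˢᵃᵗ = 187.30 kPa
  T = 368.4 K: ΣzᵢPᵢˢᵃᵗ = 234.51 kPa
  T = 363.4 K: ΣzᵢPᵢˢᵃᵗ = 209.88 kPa
  T = 365.9 K: ΣzᵢPᵢˢᵃᵗ = 221.93 kPa
Interpolating between 363.4 K and 365.9 K gives T ≈ 365.2 K.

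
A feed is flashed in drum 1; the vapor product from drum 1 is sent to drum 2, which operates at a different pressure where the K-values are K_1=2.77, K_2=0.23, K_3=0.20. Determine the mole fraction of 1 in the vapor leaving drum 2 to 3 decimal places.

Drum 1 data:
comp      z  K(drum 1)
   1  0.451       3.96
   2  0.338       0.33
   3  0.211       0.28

Drum 1:
Let ψ₁ = V/F and solve Σ zᵢ(Kᵢ−1)/(1+ψ₁(Kᵢ−1)) = 0.
Feasibility: ΣzᵢKᵢ = 1.957, Σzᵢ/Kᵢ = 1.892 — both > 1, two phases present.
Newton iteration, ψ₁⁰ = 0.34:
  ψ₁ = 0.340: g = 0.1709, g' = -1.428 → ψ₁ = 0.460
  ψ₁ = 0.460: g = 0.0111, g' = -1.270 → ψ₁ = 0.468
  ψ₁ = 0.468: g = 0.0000, g' = -1.265 → ψ₁ = 0.469
Converged at ψ₁ = 0.469.
Drum-1 compositions:
  1: x = 0.189, y = 0.748
  2: x = 0.493, y = 0.163
  3: x = 0.318, y = 0.089
Drum-2 feed = drum-1 vapor: z₂ = (0.7483, 0.1626, 0.0892).
Drum 2:
Rachford–Rice: g(ψ₂) = Σ zᵢ(Kᵢ−1)/(1+ψ₂(Kᵢ−1)) = 0.
Feasibility: ΣzᵢKᵢ = 2.128, Σzᵢ/Kᵢ = 1.423 — both > 1, two phases present.
Newton iteration, ψ₂⁰ = 0.3:
  ψ₂ = 0.300: g = 0.6085, g' = -1.262 → ψ₂ = 0.782
  ψ₂ = 0.782: g = 0.0501, g' = -1.429 → ψ₂ = 0.817
  ψ₂ = 0.817: g = -0.0024, g' = -1.569 → ψ₂ = 0.816
Converged at ψ₂ = 0.816.
  1: x = 0.306, y = 0.848
  2: x = 0.437, y = 0.101
  3: x = 0.257, y = 0.051

y_1 (drum 2) = 0.848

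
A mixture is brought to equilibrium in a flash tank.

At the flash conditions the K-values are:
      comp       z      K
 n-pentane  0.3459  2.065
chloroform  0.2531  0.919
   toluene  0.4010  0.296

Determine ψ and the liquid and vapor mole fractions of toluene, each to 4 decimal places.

Let ψ = V/F and solve Σ zᵢ(Kᵢ−1)/(1+ψ(Kᵢ−1)) = 0.
Feasibility: ΣzᵢKᵢ = 1.0656, Σzᵢ/Kᵢ = 1.7976 — both > 1, two phases present.
Newton iteration, ψ⁰ = 0.5:
  ψ = 0.5000: g = -0.21664, g' = -0.6422 → ψ = 0.1626
  ψ = 0.1626: g = -0.02558, g' = -0.5402 → ψ = 0.1153
  ψ = 0.1153: g = 0.00017, g' = -0.5483 → ψ = 0.1156
Converged at ψ = 0.1156.
Compositions from xᵢ = zᵢ/(1+ψ(Kᵢ−1)), yᵢ = Kᵢxᵢ:
  n-pentane: x = 0.3080, y = 0.6360
  chloroform: x = 0.2555, y = 0.2348
  toluene: x = 0.4365, y = 0.1292

ψ = 0.1156, x_toluene = 0.4365, y_toluene = 0.1292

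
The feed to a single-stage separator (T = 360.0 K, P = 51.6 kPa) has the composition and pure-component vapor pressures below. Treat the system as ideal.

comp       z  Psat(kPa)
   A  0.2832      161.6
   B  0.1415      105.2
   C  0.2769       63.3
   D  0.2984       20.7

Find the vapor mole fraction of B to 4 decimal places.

Raoult's law: Kᵢ = Pᵢˢᵃᵗ/P = Pᵢˢᵃᵗ/51.6.
  K_A = 161.6/51.6 = 3.131783, K_B = 105.2/51.6 = 2.038760, K_C = 63.3/51.6 = 1.226744, K_D = 20.7/51.6 = 0.401163
Newton–Raphson from ψ = 0.5:
  ψ = 0.5000: g = 0.19030, g' = -0.5972 → ψ = 0.8187
  ψ = 0.8187: g = 0.00176, g' = -0.6373 → ψ = 0.8214
Converged at ψ = 0.8214.
Compositions from xᵢ = zᵢ/(1+ψ(Kᵢ−1)), yᵢ = Kᵢxᵢ:
  A: x = 0.1029, y = 0.3224
  B: x = 0.0764, y = 0.1557
  C: x = 0.2334, y = 0.2864
  D: x = 0.5873, y = 0.2356

y_B = 0.1557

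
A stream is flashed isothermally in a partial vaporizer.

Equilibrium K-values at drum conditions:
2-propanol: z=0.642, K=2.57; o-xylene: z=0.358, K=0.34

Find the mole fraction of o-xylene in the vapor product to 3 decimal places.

y_o-xylene = 0.239

Rachford–Rice: g(V/F) = Σ zᵢ(Kᵢ−1)/(1+V/F(Kᵢ−1)) = 0.
Feasibility: ΣzᵢKᵢ = 1.772, Σzᵢ/Kᵢ = 1.303 — both > 1, two phases present.
Binary case is linear: z₁(K₁−1)(1+V/F(K₂−1)) + z₂(K₂−1)(1+V/F(K₁−1)) = 0
⇒ V/F = [z₁(K₁−1)+z₂(K₂−1)] / [−(K₁−1)(K₂−1)] = 0.7717/1.0362 = 0.745
Compositions from xᵢ = zᵢ/(1+V/F(Kᵢ−1)), yᵢ = Kᵢxᵢ:
  2-propanol: x = 0.296, y = 0.761
  o-xylene: x = 0.704, y = 0.239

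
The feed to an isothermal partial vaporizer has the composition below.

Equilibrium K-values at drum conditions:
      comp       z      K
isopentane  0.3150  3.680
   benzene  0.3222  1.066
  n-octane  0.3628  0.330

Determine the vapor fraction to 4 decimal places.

ψ = 0.5203

Rachford–Rice: g(ψ) = Σ zᵢ(Kᵢ−1)/(1+ψ(Kᵢ−1)) = 0.
Feasibility: ΣzᵢKᵢ = 1.6224, Σzᵢ/Kᵢ = 1.4872 — both > 1, two phases present.
Newton–Raphson from ψ = 0.5:
  ψ = 0.5000: g = 0.01583, g' = -0.7828 → ψ = 0.5202
  ψ = 0.5202: g = 0.00003, g' = -0.7798 → ψ = 0.5203
Converged at ψ = 0.5203.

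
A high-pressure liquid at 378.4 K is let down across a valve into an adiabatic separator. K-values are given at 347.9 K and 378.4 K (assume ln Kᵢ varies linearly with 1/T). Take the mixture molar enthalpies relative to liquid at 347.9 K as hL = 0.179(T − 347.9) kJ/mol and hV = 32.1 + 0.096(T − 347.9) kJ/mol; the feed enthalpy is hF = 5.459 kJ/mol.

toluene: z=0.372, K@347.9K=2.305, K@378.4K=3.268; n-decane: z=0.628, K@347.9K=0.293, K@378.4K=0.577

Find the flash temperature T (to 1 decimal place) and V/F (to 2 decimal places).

Adiabatic flash: solve Rachford–Rice at each trial T, then check hF = ψ·hV(T) + (1−ψ)·hL(T).
  T = 347.9 K: K = (2.305, 0.293), RR gives ψ = 0.045, H_out = 1.443 kJ/mol
  T = 378.4 K: K = (3.268, 0.577), RR gives ψ = 0.603, H_out = 23.276 kJ/mol
  T = 363.1 K: K = (2.763, 0.417), RR gives ψ = 0.281, H_out = 11.401 kJ/mol
  T = 355.5 K: K = (2.529, 0.351), RR gives ψ = 0.162, H_out = 6.461 kJ/mol
  T = 351.7 K: K = (2.415, 0.321), RR gives ψ = 0.104, H_out = 3.988 kJ/mol
  T = 353.6 K: K = (2.472, 0.336), RR gives ψ = 0.133, H_out = 5.230 kJ/mol
Linear interpolation between T = 353.6 (H_out = 5.230) and T = 355.5 (H_out = 6.461) on hF = 5.459 gives T ≈ 354.0 K, at which ψ = 0.14.

T = 354.0 K, V/F = 0.14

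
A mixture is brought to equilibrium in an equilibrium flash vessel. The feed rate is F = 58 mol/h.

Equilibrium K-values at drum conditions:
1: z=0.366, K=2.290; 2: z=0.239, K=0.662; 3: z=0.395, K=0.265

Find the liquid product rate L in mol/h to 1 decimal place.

Let β = V/F and solve Σ zᵢ(Kᵢ−1)/(1+β(Kᵢ−1)) = 0.
g(0) = ΣzᵢKᵢ − 1 = 0.101 and g(1) = 1 − Σzᵢ/Kᵢ = -1.011, so a root lies in (0, 1).
Newton iteration, β⁰ = 0.5:
  β = 0.500: g = -0.2692, g' = -0.798 → β = 0.163
  β = 0.163: g = -0.0250, g' = -0.722 → β = 0.128
Converged at β = 0.128.
Then V = β·F = 0.1284·58 = 7.4 mol/h and L = F − V = 50.6 mol/h.

L = 50.6 mol/h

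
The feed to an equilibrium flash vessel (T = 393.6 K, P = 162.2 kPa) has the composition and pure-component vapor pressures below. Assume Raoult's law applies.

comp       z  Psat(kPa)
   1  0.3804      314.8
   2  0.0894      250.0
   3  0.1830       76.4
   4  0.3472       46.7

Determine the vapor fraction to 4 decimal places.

ψ = 0.1082

Raoult's law: Kᵢ = Pᵢˢᵃᵗ/P = Pᵢˢᵃᵗ/162.2.
  K_1 = 314.8/162.2 = 1.940814, K_2 = 250.0/162.2 = 1.541307, K_3 = 76.4/162.2 = 0.471023, K_4 = 46.7/162.2 = 0.287916
Let ψ = V/F and solve Σ zᵢ(Kᵢ−1)/(1+ψ(Kᵢ−1)) = 0.
g(0) = ΣzᵢKᵢ − 1 = 0.0622 and g(1) = 1 − Σzᵢ/Kᵢ = -0.8484, so a root lies in (0, 1).
Newton iteration, ψ⁰ = 0.5:
  ψ = 0.5000: g = -0.23407, g' = -0.6912 → ψ = 0.1613
  ψ = 0.1613: g = -0.02994, g' = -0.5619 → ψ = 0.1081
  ψ = 0.1081: g = 0.00006, g' = -0.5650 → ψ = 0.1082
Converged at ψ = 0.1082.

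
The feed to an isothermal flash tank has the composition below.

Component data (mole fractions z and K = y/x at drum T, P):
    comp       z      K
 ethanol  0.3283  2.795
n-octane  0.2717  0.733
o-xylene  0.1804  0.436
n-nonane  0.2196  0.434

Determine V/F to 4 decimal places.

Material balance + equilibrium reduce to Σ zᵢ(Kᵢ−1)/(1+V/F(Kᵢ−1)) = 0.
Check two-phase: ΣzᵢKᵢ = 1.2907 > 1 and Σzᵢ/Kᵢ = 1.4079 > 1, so g(0) = 0.2907 > 0 and g(1) = -0.4079 < 0.
Newton–Raphson from V/F = 0.48:
  V/F = 0.4800: g = -0.07683, g' = -0.5712 → V/F = 0.3455
  V/F = 0.3455: g = 0.00293, g' = -0.6237 → V/F = 0.3502
Converged at V/F = 0.3502.

V/F = 0.3502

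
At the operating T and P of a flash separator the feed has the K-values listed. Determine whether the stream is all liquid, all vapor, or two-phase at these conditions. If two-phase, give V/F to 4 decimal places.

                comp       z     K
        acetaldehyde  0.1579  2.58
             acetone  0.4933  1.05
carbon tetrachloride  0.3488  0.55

ΣzᵢKᵢ = 1.1172; Σzᵢ/Kᵢ = 1.1652.
Both exceed 1, so a two-phase solution exists.
Newton–Raphson from ψ = 0.5:
  ψ = 0.5000: g = -0.03909, g' = -0.2418 → ψ = 0.3383
  ψ = 0.3383: g = 0.00168, g' = -0.2669 → ψ = 0.3446
Converged at ψ = 0.3446.

two-phase, V/F = 0.3446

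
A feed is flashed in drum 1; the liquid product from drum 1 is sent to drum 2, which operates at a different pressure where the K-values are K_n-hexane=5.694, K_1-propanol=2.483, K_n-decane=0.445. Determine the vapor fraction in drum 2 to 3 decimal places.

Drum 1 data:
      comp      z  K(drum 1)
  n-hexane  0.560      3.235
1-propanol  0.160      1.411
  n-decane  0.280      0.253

Drum 1:
Newton–Raphson from ψ₁ = 0.67:
  ψ₁ = 0.670: g = 0.1340, g' = -1.091 → ψ₁ = 0.793
  ψ₁ = 0.793: g = -0.0118, g' = -1.319 → ψ₁ = 0.784
Converged at ψ₁ = 0.784.
Drum-1 compositions:
  n-hexane: x = 0.204, y = 0.658
  1-propanol: x = 0.121, y = 0.171
  n-decane: x = 0.675, y = 0.171
Drum-2 feed = drum-1 liquid: z₂ = (0.2035, 0.1210, 0.6755).
Drum 2:
Material balance + equilibrium reduce to Σ zᵢ(Kᵢ−1)/(1+ψ₂(Kᵢ−1)) = 0.
Feasibility: ΣzᵢKᵢ = 1.760, Σzᵢ/Kᵢ = 1.602 — both > 1, two phases present.
Iterate (Newton) starting at ψ₂ = 0.45:
  ψ₂ = 0.450: g = -0.0851, g' = -0.928 → ψ₂ = 0.358
  ψ₂ = 0.358: g = 0.0054, g' = -1.061 → ψ₂ = 0.363
Converged at ψ₂ = 0.363.
  n-hexane: x = 0.075, y = 0.428
  1-propanol: x = 0.079, y = 0.195
  n-decane: x = 0.846, y = 0.377

V/F (drum 2) = 0.363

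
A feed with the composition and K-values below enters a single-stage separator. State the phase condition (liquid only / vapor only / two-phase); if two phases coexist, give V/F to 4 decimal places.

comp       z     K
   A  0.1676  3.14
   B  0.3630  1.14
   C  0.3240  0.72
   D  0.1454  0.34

two-phase, V/F = 0.4235

ΣzᵢKᵢ = 1.2228; Σzᵢ/Kᵢ = 1.2494.
Both exceed 1, so a two-phase solution exists.
Let ψ = V/F and solve Σ zᵢ(Kᵢ−1)/(1+ψ(Kᵢ−1)) = 0.
Newton–Raphson from ψ = 0.44:
  ψ = 0.4400: g = -0.00611, g' = -0.3687 → ψ = 0.4234
  ψ = 0.4234: g = 0.00003, g' = -0.3723 → ψ = 0.4235
Converged at ψ = 0.4235.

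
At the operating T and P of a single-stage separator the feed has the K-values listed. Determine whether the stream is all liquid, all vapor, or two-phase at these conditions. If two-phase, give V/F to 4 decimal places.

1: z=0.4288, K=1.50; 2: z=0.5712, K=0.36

ΣzᵢKᵢ = 0.8488; Σzᵢ/Kᵢ = 1.8725.
Since ΣzᵢKᵢ < 1 the mixture is below its bubble point — single liquid phase.

all liquid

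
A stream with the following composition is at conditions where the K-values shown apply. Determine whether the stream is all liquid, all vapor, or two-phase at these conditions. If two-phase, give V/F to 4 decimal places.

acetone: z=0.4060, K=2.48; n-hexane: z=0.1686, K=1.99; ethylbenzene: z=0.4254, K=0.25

ΣzᵢKᵢ = 1.4487; Σzᵢ/Kᵢ = 1.9500.
Both exceed 1, so a two-phase solution exists.
Rachford–Rice: g(ψ) = Σ zᵢ(Kᵢ−1)/(1+ψ(Kᵢ−1)) = 0.
Newton–Raphson from ψ = 0.5:
  ψ = 0.5000: g = -0.05350, g' = -0.9802 → ψ = 0.4454
  ψ = 0.4454: g = -0.00112, g' = -0.9422 → ψ = 0.4442
Converged at ψ = 0.4442.

two-phase, V/F = 0.4442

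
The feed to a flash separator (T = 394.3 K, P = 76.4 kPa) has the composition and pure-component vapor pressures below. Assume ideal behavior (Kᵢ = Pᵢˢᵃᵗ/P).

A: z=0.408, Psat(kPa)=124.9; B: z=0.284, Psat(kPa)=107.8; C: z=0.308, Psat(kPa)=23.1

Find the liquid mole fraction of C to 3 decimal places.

Raoult's law: Kᵢ = Pᵢˢᵃᵗ/P = Pᵢˢᵃᵗ/76.4.
  K_A = 124.9/76.4 = 1.63482, K_B = 107.8/76.4 = 1.41099, K_C = 23.1/76.4 = 0.30236
Let ψ = V/F and solve Σ zᵢ(Kᵢ−1)/(1+ψ(Kᵢ−1)) = 0.
Feasibility: ΣzᵢKᵢ = 1.161, Σzᵢ/Kᵢ = 1.470 — both > 1, two phases present.
Iterate (Newton) starting at ψ = 0.5:
  ψ = 0.500: g = -0.0366, g' = -0.481 → ψ = 0.424
  ψ = 0.424: g = -0.0017, g' = -0.439 → ψ = 0.420
Converged at ψ = 0.420.
Compositions from xᵢ = zᵢ/(1+ψ(Kᵢ−1)), yᵢ = Kᵢxᵢ:
  A: x = 0.322, y = 0.527
  B: x = 0.242, y = 0.342
  C: x = 0.436, y = 0.132

x_C = 0.436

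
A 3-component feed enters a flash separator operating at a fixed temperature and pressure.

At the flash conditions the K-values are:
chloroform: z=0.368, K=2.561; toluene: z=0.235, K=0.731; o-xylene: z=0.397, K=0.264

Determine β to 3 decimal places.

Material balance + equilibrium reduce to Σ zᵢ(Kᵢ−1)/(1+β(Kᵢ−1)) = 0.
Check two-phase: ΣzᵢKᵢ = 1.219 > 1 and Σzᵢ/Kᵢ = 1.969 > 1, so g(0) = 0.219 > 0 and g(1) = -0.969 < 0.
Iterate (Newton) starting at β = 0.51:
  β = 0.510: g = -0.2212, g' = -0.852 → β = 0.250
  β = 0.250: g = -0.0129, g' = -0.806 → β = 0.234
Converged at β = 0.234.

β = 0.234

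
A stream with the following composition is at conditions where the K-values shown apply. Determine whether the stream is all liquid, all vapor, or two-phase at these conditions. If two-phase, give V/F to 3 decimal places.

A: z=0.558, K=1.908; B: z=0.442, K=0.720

ΣzᵢKᵢ = 1.383; Σzᵢ/Kᵢ = 0.906.
Since Σzᵢ/Kᵢ < 1 the mixture is above its dew point — single vapor phase.

all vapor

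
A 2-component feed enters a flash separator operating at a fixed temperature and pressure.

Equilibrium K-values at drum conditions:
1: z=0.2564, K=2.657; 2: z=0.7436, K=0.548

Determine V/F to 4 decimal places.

V/F = 0.1185

Material balance + equilibrium reduce to Σ zᵢ(Kᵢ−1)/(1+V/F(Kᵢ−1)) = 0.
Check two-phase: ΣzᵢKᵢ = 1.0887 > 1 and Σzᵢ/Kᵢ = 1.4534 > 1, so g(0) = 0.0887 > 0 and g(1) = -0.4534 < 0.
Binary case is linear: z₁(K₁−1)(1+V/F(K₂−1)) + z₂(K₂−1)(1+V/F(K₁−1)) = 0
⇒ V/F = [z₁(K₁−1)+z₂(K₂−1)] / [−(K₁−1)(K₂−1)] = 0.08875/0.74896 = 0.1185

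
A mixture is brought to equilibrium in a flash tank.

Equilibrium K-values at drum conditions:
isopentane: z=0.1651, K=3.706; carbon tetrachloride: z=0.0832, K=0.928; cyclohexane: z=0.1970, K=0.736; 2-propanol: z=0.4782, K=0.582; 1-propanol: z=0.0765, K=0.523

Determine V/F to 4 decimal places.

Rachford–Rice: g(V/F) = Σ zᵢ(Kᵢ−1)/(1+V/F(Kᵢ−1)) = 0.
g(0) = ΣzᵢKᵢ − 1 = 0.1524 and g(1) = 1 − Σzᵢ/Kᵢ = -0.3698, so a root lies in (0, 1).
Newton iteration, V/F⁰ = 0.43:
  V/F = 0.4300: g = -0.14795, g' = -0.4279 → V/F = 0.0843
  V/F = 0.0843: g = 0.05940, g' = -0.9252 → V/F = 0.1485
  V/F = 0.1485: g = 0.00616, g' = -0.7457 → V/F = 0.1567
  V/F = 0.1567: g = 0.00008, g' = -0.7275 → V/F = 0.1568
Converged at V/F = 0.1568.

V/F = 0.1568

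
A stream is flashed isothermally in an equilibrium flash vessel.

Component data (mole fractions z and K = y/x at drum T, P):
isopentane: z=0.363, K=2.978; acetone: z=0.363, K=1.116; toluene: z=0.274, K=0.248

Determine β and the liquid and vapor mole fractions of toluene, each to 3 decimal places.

β = 0.590, x_toluene = 0.493, y_toluene = 0.122

Iterate (Newton) starting at β = 0.45:
  β = 0.450: g = 0.1085, g' = -0.756 → β = 0.593
  β = 0.593: g = -0.0024, g' = -0.810 → β = 0.590
Converged at β = 0.590.
Compositions from xᵢ = zᵢ/(1+β(Kᵢ−1)), yᵢ = Kᵢxᵢ:
  isopentane: x = 0.167, y = 0.499
  acetone: x = 0.340, y = 0.379
  toluene: x = 0.493, y = 0.122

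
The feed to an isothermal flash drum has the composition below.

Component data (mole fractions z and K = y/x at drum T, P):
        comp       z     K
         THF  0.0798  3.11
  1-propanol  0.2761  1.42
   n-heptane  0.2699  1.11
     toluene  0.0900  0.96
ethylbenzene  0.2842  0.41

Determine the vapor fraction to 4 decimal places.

ψ = 0.3869

Rachford–Rice: g(ψ) = Σ zᵢ(Kᵢ−1)/(1+ψ(Kᵢ−1)) = 0.
Feasibility: ΣzᵢKᵢ = 1.1428, Σzᵢ/Kᵢ = 1.2502 — both > 1, two phases present.
Iterate (Newton) starting at ψ = 0.5:
  ψ = 0.5000: g = -0.03560, g' = -0.3195 → ψ = 0.3886
  ψ = 0.3886: g = -0.00053, g' = -0.3130 → ψ = 0.3869
Converged at ψ = 0.3869.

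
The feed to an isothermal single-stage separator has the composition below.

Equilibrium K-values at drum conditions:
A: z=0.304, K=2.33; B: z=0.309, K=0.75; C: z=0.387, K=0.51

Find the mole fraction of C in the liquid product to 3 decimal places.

Material balance + equilibrium reduce to Σ zᵢ(Kᵢ−1)/(1+V/F(Kᵢ−1)) = 0.
Check two-phase: ΣzᵢKᵢ = 1.137 > 1 and Σzᵢ/Kᵢ = 1.301 > 1, so g(0) = 0.137 > 0 and g(1) = -0.301 < 0.
Iterate (Newton) starting at V/F = 0.5:
  V/F = 0.500: g = -0.0966, g' = -0.382 → V/F = 0.247
  V/F = 0.247: g = 0.0062, g' = -0.447 → V/F = 0.261
Converged at V/F = 0.261.
Compositions from xᵢ = zᵢ/(1+V/F(Kᵢ−1)), yᵢ = Kᵢxᵢ:
  A: x = 0.226, y = 0.526
  B: x = 0.331, y = 0.248
  C: x = 0.444, y = 0.226

x_C = 0.444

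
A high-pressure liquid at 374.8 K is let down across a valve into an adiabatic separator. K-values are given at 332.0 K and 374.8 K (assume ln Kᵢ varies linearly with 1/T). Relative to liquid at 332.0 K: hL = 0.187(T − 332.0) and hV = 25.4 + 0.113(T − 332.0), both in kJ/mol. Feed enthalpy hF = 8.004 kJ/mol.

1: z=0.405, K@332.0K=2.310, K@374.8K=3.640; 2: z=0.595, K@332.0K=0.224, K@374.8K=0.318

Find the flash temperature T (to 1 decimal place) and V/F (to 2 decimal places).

Adiabatic flash: solve Rachford–Rice at each trial T, then check hF = ψ·hV(T) + (1−ψ)·hL(T).
  T = 332.0 K: K = (2.310, 0.224), RR gives ψ = 0.068, H_out = 1.720 kJ/mol
  T = 374.8 K: K = (3.640, 0.318), RR gives ψ = 0.368, H_out = 16.196 kJ/mol
  T = 353.4 K: K = (2.940, 0.270), RR gives ψ = 0.248, H_out = 9.906 kJ/mol
  T = 342.7 K: K = (2.616, 0.247), RR gives ψ = 0.169, H_out = 6.166 kJ/mol
  T = 348.0 K: K = (2.774, 0.258), RR gives ψ = 0.210, H_out = 8.087 kJ/mol
  T = 345.4 K: K = (2.696, 0.252), RR gives ψ = 0.191, H_out = 7.164 kJ/mol
  T = 346.7 K: K = (2.735, 0.255), RR gives ψ = 0.201, H_out = 7.630 kJ/mol
Linear interpolation between T = 346.7 (H_out = 7.630) and T = 348.0 (H_out = 8.087) on hF = 8.004 gives T ≈ 347.8 K, at which ψ = 0.21.

T = 347.8 K, V/F = 0.21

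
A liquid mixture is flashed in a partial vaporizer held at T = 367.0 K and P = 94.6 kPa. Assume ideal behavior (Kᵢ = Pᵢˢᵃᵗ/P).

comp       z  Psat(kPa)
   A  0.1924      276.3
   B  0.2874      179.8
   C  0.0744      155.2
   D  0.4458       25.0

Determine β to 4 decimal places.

Raoult's law: Kᵢ = Pᵢˢᵃᵗ/P = Pᵢˢᵃᵗ/94.6.
  K_A = 276.3/94.6 = 2.920719, K_B = 179.8/94.6 = 1.900634, K_C = 155.2/94.6 = 1.640592, K_D = 25.0/94.6 = 0.264271
Material balance + equilibrium reduce to Σ zᵢ(Kᵢ−1)/(1+β(Kᵢ−1)) = 0.
Check two-phase: ΣzᵢKᵢ = 1.3481 > 1 and Σzᵢ/Kᵢ = 1.9493 > 1, so g(0) = 0.3481 > 0 and g(1) = -0.9493 < 0.
Newton iteration, β⁰ = 0.5:
  β = 0.5000: g = -0.11578, g' = -0.9169 → β = 0.3737
  β = 0.3737: g = -0.00514, g' = -0.8499 → β = 0.3677
Converged at β = 0.3677.

β = 0.3677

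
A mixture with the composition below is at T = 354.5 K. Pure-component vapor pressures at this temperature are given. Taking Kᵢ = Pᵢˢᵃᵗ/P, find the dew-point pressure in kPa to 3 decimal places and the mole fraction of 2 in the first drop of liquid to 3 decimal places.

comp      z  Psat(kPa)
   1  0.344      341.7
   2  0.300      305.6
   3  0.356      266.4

At the dew point ψ → 1, so Σzᵢ/Kᵢ = 1 with Kᵢ = Pᵢˢᵃᵗ/P ⇒ 1/P = Σzᵢ/Pᵢˢᵃᵗ.
1/P = 0.344/341.7 + 0.300/305.6 + 0.356/266.4 = 0.003325 ⇒ P = 300.775 kPa
xᵢ = zᵢP/Pᵢˢᵃᵗ ⇒ x_2 = 0.300·300.775/305.6 = 0.295

Pdew = 300.775 kPa, x_2 = 0.295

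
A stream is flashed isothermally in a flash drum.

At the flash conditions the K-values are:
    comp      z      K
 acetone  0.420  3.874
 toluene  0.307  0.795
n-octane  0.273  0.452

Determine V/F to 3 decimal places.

V/F = 0.841

Rachford–Rice: g(V/F) = Σ zᵢ(Kᵢ−1)/(1+V/F(Kᵢ−1)) = 0.
Check two-phase: ΣzᵢKᵢ = 1.995 > 1 and Σzᵢ/Kᵢ = 1.099 > 1, so g(0) = 0.995 > 0 and g(1) = -0.099 < 0.
Newton–Raphson from V/F = 0.5:
  V/F = 0.500: g = 0.2191, g' = -0.756 → V/F = 0.790
  V/F = 0.790: g = 0.0302, g' = -0.598 → V/F = 0.840
  V/F = 0.840: g = 0.0000, g' = -0.598 → V/F = 0.841
Converged at V/F = 0.841.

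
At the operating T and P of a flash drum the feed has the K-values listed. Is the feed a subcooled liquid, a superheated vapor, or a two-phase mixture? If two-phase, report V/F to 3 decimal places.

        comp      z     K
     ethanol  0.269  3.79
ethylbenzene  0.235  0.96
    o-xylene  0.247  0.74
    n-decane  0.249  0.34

two-phase, V/F = 0.476

ΣzᵢKᵢ = 1.513; Σzᵢ/Kᵢ = 1.382.
Both exceed 1, so a two-phase solution exists.
Newton–Raphson from ψ = 0.5:
  ψ = 0.500: g = -0.0153, g' = -0.629 → ψ = 0.476
Converged at ψ = 0.476.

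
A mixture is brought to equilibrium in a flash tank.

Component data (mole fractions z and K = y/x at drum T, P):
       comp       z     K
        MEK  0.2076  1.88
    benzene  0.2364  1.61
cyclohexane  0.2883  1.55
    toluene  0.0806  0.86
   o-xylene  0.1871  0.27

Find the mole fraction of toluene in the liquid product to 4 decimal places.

x_toluene = 0.0902

Material balance + equilibrium reduce to Σ zᵢ(Kᵢ−1)/(1+V/F(Kᵢ−1)) = 0.
g(0) = ΣzᵢKᵢ − 1 = 0.3376 and g(1) = 1 − Σzᵢ/Kᵢ = -0.2299, so a root lies in (0, 1).
Newton–Raphson from V/F = 0.5:
  V/F = 0.5000: g = 0.13451, g' = -0.4319 → V/F = 0.8114
  V/F = 0.8114: g = -0.03509, g' = -0.7377 → V/F = 0.7639
  V/F = 0.7639: g = -0.00210, g' = -0.6531 → V/F = 0.7606
Converged at V/F = 0.7606.
Compositions from xᵢ = zᵢ/(1+V/F(Kᵢ−1)), yᵢ = Kᵢxᵢ:
  MEK: x = 0.1244, y = 0.2338
  benzene: x = 0.1615, y = 0.2600
  cyclohexane: x = 0.2033, y = 0.3151
  toluene: x = 0.0902, y = 0.0776
  o-xylene: x = 0.4207, y = 0.1136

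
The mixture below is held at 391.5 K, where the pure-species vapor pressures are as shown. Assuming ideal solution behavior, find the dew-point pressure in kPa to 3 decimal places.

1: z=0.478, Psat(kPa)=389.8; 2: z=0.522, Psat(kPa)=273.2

At the dew point ψ → 1, so Σzᵢ/Kᵢ = 1 with Kᵢ = Pᵢˢᵃᵗ/P ⇒ 1/P = Σzᵢ/Pᵢˢᵃᵗ.
1/P = 0.478/389.8 + 0.522/273.2 = 0.003137 ⇒ P = 318.780 kPa

Pdew = 318.780 kPa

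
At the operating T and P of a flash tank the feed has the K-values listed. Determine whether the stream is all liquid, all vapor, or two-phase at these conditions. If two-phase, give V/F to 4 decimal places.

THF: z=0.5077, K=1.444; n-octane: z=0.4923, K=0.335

all liquid

ΣzᵢKᵢ = 0.8980; Σzᵢ/Kᵢ = 1.8211.
Since ΣzᵢKᵢ < 1 the mixture is below its bubble point — single liquid phase.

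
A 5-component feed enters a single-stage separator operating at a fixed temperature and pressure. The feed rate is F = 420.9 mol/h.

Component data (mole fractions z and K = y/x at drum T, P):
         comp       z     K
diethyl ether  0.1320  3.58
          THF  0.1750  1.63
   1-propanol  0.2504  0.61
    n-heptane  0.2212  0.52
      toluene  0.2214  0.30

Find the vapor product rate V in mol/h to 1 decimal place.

V = 39.4 mol/h

Material balance + equilibrium reduce to Σ zᵢ(Kᵢ−1)/(1+ψ(Kᵢ−1)) = 0.
g(0) = ΣzᵢKᵢ − 1 = 0.0920 and g(1) = 1 − Σzᵢ/Kᵢ = -0.7181, so a root lies in (0, 1).
Iterate (Newton) starting at ψ = 0.58:
  ψ = 0.5800: g = -0.31709, g' = -0.6472 → ψ = 0.0901
  ψ = 0.0901: g = 0.00309, g' = -0.8609 → ψ = 0.0936
  ψ = 0.0936: g = 0.00001, g' = -0.8530 → ψ = 0.0937
Converged at ψ = 0.0937.
Then V = ψ·F = 0.0937·420.9 = 39.4 mol/h and L = F − V = 381.5 mol/h.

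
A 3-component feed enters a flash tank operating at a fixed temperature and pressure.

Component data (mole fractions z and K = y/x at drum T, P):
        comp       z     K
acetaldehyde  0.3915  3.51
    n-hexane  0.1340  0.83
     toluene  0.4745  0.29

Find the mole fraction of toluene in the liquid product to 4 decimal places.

x_toluene = 0.6599

Rachford–Rice: g(ψ) = Σ zᵢ(Kᵢ−1)/(1+ψ(Kᵢ−1)) = 0.
Feasibility: ΣzᵢKᵢ = 1.6230, Σzᵢ/Kᵢ = 1.9092 — both > 1, two phases present.
Iterate (Newton) starting at ψ = 0.39:
  ψ = 0.3900: g = 0.00627, g' = -1.0917 → ψ = 0.3957
  ψ = 0.3957: g = 0.00001, g' = -1.0879 → ψ = 0.3958
Converged at ψ = 0.3958.
Compositions from xᵢ = zᵢ/(1+ψ(Kᵢ−1)), yᵢ = Kᵢxᵢ:
  acetaldehyde: x = 0.1964, y = 0.6894
  n-hexane: x = 0.1437, y = 0.1192
  toluene: x = 0.6599, y = 0.1914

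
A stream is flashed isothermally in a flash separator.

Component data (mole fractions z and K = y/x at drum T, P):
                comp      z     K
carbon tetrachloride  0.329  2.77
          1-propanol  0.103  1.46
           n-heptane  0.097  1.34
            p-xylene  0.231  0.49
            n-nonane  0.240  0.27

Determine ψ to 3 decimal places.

ψ = 0.420

Rachford–Rice: g(ψ) = Σ zᵢ(Kᵢ−1)/(1+ψ(Kᵢ−1)) = 0.
Check two-phase: ΣzᵢKᵢ = 1.370 > 1 and Σzᵢ/Kᵢ = 1.622 > 1, so g(0) = 0.370 > 0 and g(1) = -0.622 < 0.
Newton–Raphson from ψ = 0.43:
  ψ = 0.430: g = -0.0073, g' = -0.726 → ψ = 0.420
Converged at ψ = 0.420.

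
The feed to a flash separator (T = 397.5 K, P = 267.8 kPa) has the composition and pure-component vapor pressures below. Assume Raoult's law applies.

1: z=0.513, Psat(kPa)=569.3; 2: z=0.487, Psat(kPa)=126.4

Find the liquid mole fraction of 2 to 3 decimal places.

Raoult's law: Kᵢ = Pᵢˢᵃᵗ/P = Pᵢˢᵃᵗ/267.8.
  K_1 = 569.3/267.8 = 2.12584, K_2 = 126.4/267.8 = 0.47199
Rachford–Rice: g(V/F) = Σ zᵢ(Kᵢ−1)/(1+V/F(Kᵢ−1)) = 0.
Feasibility: ΣzᵢKᵢ = 1.320, Σzᵢ/Kᵢ = 1.273 — both > 1, two phases present.
Binary case is linear: z₁(K₁−1)(1+V/F(K₂−1)) + z₂(K₂−1)(1+V/F(K₁−1)) = 0
⇒ V/F = [z₁(K₁−1)+z₂(K₂−1)] / [−(K₁−1)(K₂−1)] = 0.3204/0.5945 = 0.539
Compositions from xᵢ = zᵢ/(1+V/F(Kᵢ−1)), yᵢ = Kᵢxᵢ:
  1: x = 0.319, y = 0.679
  2: x = 0.681, y = 0.321

x_2 = 0.681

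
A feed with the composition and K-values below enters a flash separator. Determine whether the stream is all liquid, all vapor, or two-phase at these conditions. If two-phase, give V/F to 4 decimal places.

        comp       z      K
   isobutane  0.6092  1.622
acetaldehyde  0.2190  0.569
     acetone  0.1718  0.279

two-phase, V/F = 0.4390

ΣzᵢKᵢ = 1.1607; Σzᵢ/Kᵢ = 1.3762.
Both exceed 1, so a two-phase solution exists.
Newton–Raphson from ψ = 0.47:
  ψ = 0.4700: g = -0.01252, g' = -0.4094 → ψ = 0.4394
  ψ = 0.4394: g = -0.00017, g' = -0.3986 → ψ = 0.4390
Converged at ψ = 0.4390.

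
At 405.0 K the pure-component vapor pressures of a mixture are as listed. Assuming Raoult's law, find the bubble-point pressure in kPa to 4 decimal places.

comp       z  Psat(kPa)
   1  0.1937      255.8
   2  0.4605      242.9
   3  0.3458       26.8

Pbub = 170.6714 kPa

At the bubble point ψ → 0, so ΣzᵢKᵢ = 1 with Kᵢ = Pᵢˢᵃᵗ/P ⇒ P = ΣzᵢPᵢˢᵃᵗ.
P = 0.1937·255.8 + 0.4605·242.9 + 0.3458·26.8 = 170.6714 kPa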